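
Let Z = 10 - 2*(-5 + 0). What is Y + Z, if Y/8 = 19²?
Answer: 2908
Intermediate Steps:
Y = 2888 (Y = 8*19² = 8*361 = 2888)
Z = 20 (Z = 10 - 2*(-5) = 10 + 10 = 20)
Y + Z = 2888 + 20 = 2908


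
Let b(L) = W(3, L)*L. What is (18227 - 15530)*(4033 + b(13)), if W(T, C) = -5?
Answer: 10701696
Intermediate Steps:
b(L) = -5*L
(18227 - 15530)*(4033 + b(13)) = (18227 - 15530)*(4033 - 5*13) = 2697*(4033 - 65) = 2697*3968 = 10701696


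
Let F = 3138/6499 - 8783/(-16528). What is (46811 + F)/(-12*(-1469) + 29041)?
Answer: 5028334605373/5012972662768 ≈ 1.0031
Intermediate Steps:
F = 108945581/107415472 (F = 3138*(1/6499) - 8783*(-1/16528) = 3138/6499 + 8783/16528 = 108945581/107415472 ≈ 1.0142)
(46811 + F)/(-12*(-1469) + 29041) = (46811 + 108945581/107415472)/(-12*(-1469) + 29041) = 5028334605373/(107415472*(17628 + 29041)) = (5028334605373/107415472)/46669 = (5028334605373/107415472)*(1/46669) = 5028334605373/5012972662768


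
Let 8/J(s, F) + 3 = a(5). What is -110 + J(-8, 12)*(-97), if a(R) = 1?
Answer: 278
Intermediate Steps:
J(s, F) = -4 (J(s, F) = 8/(-3 + 1) = 8/(-2) = 8*(-½) = -4)
-110 + J(-8, 12)*(-97) = -110 - 4*(-97) = -110 + 388 = 278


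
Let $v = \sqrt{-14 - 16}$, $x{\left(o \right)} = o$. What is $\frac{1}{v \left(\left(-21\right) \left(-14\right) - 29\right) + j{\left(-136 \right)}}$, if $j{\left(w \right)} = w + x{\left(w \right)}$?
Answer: $- \frac{136}{1090367} - \frac{265 i \sqrt{30}}{2180734} \approx -0.00012473 - 0.00066559 i$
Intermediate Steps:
$v = i \sqrt{30}$ ($v = \sqrt{-30} = i \sqrt{30} \approx 5.4772 i$)
$j{\left(w \right)} = 2 w$ ($j{\left(w \right)} = w + w = 2 w$)
$\frac{1}{v \left(\left(-21\right) \left(-14\right) - 29\right) + j{\left(-136 \right)}} = \frac{1}{i \sqrt{30} \left(\left(-21\right) \left(-14\right) - 29\right) + 2 \left(-136\right)} = \frac{1}{i \sqrt{30} \left(294 - 29\right) - 272} = \frac{1}{i \sqrt{30} \cdot 265 - 272} = \frac{1}{265 i \sqrt{30} - 272} = \frac{1}{-272 + 265 i \sqrt{30}}$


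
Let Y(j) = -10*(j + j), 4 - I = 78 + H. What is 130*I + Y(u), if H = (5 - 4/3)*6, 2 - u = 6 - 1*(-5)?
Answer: -12300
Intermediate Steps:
u = -9 (u = 2 - (6 - 1*(-5)) = 2 - (6 + 5) = 2 - 1*11 = 2 - 11 = -9)
H = 22 (H = (5 - 4*1/3)*6 = (5 - 4/3)*6 = (11/3)*6 = 22)
I = -96 (I = 4 - (78 + 22) = 4 - 1*100 = 4 - 100 = -96)
Y(j) = -20*j
130*I + Y(u) = 130*(-96) - 20*(-9) = -12480 + 180 = -12300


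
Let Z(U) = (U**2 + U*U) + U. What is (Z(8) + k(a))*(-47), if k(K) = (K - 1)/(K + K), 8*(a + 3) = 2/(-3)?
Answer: -475311/74 ≈ -6423.1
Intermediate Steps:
a = -37/12 (a = -3 + (2/(-3))/8 = -3 + (2*(-1/3))/8 = -3 + (1/8)*(-2/3) = -3 - 1/12 = -37/12 ≈ -3.0833)
Z(U) = U + 2*U**2 (Z(U) = (U**2 + U**2) + U = 2*U**2 + U = U + 2*U**2)
k(K) = (-1 + K)/(2*K) (k(K) = (-1 + K)/((2*K)) = (-1 + K)*(1/(2*K)) = (-1 + K)/(2*K))
(Z(8) + k(a))*(-47) = (8*(1 + 2*8) + (-1 - 37/12)/(2*(-37/12)))*(-47) = (8*(1 + 16) + (1/2)*(-12/37)*(-49/12))*(-47) = (8*17 + 49/74)*(-47) = (136 + 49/74)*(-47) = (10113/74)*(-47) = -475311/74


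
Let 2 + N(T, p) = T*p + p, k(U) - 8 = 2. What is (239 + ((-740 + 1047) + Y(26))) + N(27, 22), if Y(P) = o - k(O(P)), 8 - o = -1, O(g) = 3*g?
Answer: 1159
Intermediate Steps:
k(U) = 10 (k(U) = 8 + 2 = 10)
o = 9 (o = 8 - 1*(-1) = 8 + 1 = 9)
N(T, p) = -2 + p + T*p (N(T, p) = -2 + (T*p + p) = -2 + (p + T*p) = -2 + p + T*p)
Y(P) = -1 (Y(P) = 9 - 1*10 = 9 - 10 = -1)
(239 + ((-740 + 1047) + Y(26))) + N(27, 22) = (239 + ((-740 + 1047) - 1)) + (-2 + 22 + 27*22) = (239 + (307 - 1)) + (-2 + 22 + 594) = (239 + 306) + 614 = 545 + 614 = 1159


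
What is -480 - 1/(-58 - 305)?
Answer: -174239/363 ≈ -480.00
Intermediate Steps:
-480 - 1/(-58 - 305) = -480 - 1/(-363) = -480 - 1*(-1/363) = -480 + 1/363 = -174239/363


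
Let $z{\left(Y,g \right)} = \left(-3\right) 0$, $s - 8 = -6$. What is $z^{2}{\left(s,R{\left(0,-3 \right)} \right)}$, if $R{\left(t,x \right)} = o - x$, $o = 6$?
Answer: $0$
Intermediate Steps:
$s = 2$ ($s = 8 - 6 = 2$)
$R{\left(t,x \right)} = 6 - x$
$z{\left(Y,g \right)} = 0$
$z^{2}{\left(s,R{\left(0,-3 \right)} \right)} = 0^{2} = 0$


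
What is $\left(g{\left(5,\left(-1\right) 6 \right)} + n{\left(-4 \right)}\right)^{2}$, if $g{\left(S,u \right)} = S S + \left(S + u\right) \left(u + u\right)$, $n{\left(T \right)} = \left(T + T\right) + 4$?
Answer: $1089$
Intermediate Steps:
$n{\left(T \right)} = 4 + 2 T$ ($n{\left(T \right)} = 2 T + 4 = 4 + 2 T$)
$g{\left(S,u \right)} = S^{2} + 2 u \left(S + u\right)$ ($g{\left(S,u \right)} = S^{2} + \left(S + u\right) 2 u = S^{2} + 2 u \left(S + u\right)$)
$\left(g{\left(5,\left(-1\right) 6 \right)} + n{\left(-4 \right)}\right)^{2} = \left(\left(5^{2} + 2 \left(\left(-1\right) 6\right)^{2} + 2 \cdot 5 \left(\left(-1\right) 6\right)\right) + \left(4 + 2 \left(-4\right)\right)\right)^{2} = \left(\left(25 + 2 \left(-6\right)^{2} + 2 \cdot 5 \left(-6\right)\right) + \left(4 - 8\right)\right)^{2} = \left(\left(25 + 2 \cdot 36 - 60\right) - 4\right)^{2} = \left(\left(25 + 72 - 60\right) - 4\right)^{2} = \left(37 - 4\right)^{2} = 33^{2} = 1089$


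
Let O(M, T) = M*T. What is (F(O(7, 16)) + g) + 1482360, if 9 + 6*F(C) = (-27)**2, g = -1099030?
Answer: 383450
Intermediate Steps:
F(C) = 120 (F(C) = -3/2 + (1/6)*(-27)**2 = -3/2 + (1/6)*729 = -3/2 + 243/2 = 120)
(F(O(7, 16)) + g) + 1482360 = (120 - 1099030) + 1482360 = -1098910 + 1482360 = 383450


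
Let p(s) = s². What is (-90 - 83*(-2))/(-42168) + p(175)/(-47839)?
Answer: -323757691/504318738 ≈ -0.64197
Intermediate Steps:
(-90 - 83*(-2))/(-42168) + p(175)/(-47839) = (-90 - 83*(-2))/(-42168) + 175²/(-47839) = (-90 + 166)*(-1/42168) + 30625*(-1/47839) = 76*(-1/42168) - 30625/47839 = -19/10542 - 30625/47839 = -323757691/504318738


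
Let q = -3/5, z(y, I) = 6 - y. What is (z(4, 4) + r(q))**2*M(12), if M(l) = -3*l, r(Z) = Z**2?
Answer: -125316/625 ≈ -200.51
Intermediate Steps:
q = -3/5 (q = -3*1/5 = -3/5 ≈ -0.60000)
(z(4, 4) + r(q))**2*M(12) = ((6 - 1*4) + (-3/5)**2)**2*(-3*12) = ((6 - 4) + 9/25)**2*(-36) = (2 + 9/25)**2*(-36) = (59/25)**2*(-36) = (3481/625)*(-36) = -125316/625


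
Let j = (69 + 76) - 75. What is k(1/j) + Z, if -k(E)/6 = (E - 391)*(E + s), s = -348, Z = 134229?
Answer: -1671183363/2450 ≈ -6.8212e+5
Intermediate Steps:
j = 70 (j = 145 - 75 = 70)
k(E) = -6*(-391 + E)*(-348 + E) (k(E) = -6*(E - 391)*(E - 348) = -6*(-391 + E)*(-348 + E))
k(1/j) + Z = (-816408 - 6*(1/70)² + 4434/70) + 134229 = (-816408 - 6*(1/70)² + 4434*(1/70)) + 134229 = (-816408 - 6*1/4900 + 2217/35) + 134229 = (-816408 - 3/2450 + 2217/35) + 134229 = -2000044413/2450 + 134229 = -1671183363/2450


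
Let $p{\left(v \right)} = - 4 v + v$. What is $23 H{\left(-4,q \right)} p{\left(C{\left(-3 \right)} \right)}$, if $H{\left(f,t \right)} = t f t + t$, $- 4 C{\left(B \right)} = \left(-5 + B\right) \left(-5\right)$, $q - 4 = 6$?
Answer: $-269100$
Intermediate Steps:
$q = 10$ ($q = 4 + 6 = 10$)
$C{\left(B \right)} = - \frac{25}{4} + \frac{5 B}{4}$ ($C{\left(B \right)} = - \frac{\left(-5 + B\right) \left(-5\right)}{4} = - \frac{25 - 5 B}{4} = - \frac{25}{4} + \frac{5 B}{4}$)
$p{\left(v \right)} = - 3 v$
$H{\left(f,t \right)} = t + f t^{2}$ ($H{\left(f,t \right)} = f t t + t = f t^{2} + t = t + f t^{2}$)
$23 H{\left(-4,q \right)} p{\left(C{\left(-3 \right)} \right)} = 23 \cdot 10 \left(1 - 40\right) \left(- 3 \left(- \frac{25}{4} + \frac{5}{4} \left(-3\right)\right)\right) = 23 \cdot 10 \left(1 - 40\right) \left(- 3 \left(- \frac{25}{4} - \frac{15}{4}\right)\right) = 23 \cdot 10 \left(-39\right) \left(\left(-3\right) \left(-10\right)\right) = 23 \left(-390\right) 30 = \left(-8970\right) 30 = -269100$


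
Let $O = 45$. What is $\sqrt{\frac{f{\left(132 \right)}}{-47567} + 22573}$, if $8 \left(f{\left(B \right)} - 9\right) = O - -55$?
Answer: $\frac{\sqrt{204296434810026}}{95134} \approx 150.24$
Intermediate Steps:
$f{\left(B \right)} = \frac{43}{2}$ ($f{\left(B \right)} = 9 + \frac{45 - -55}{8} = 9 + \frac{45 + 55}{8} = 9 + \frac{1}{8} \cdot 100 = 9 + \frac{25}{2} = \frac{43}{2}$)
$\sqrt{\frac{f{\left(132 \right)}}{-47567} + 22573} = \sqrt{\frac{43}{2 \left(-47567\right)} + 22573} = \sqrt{\frac{43}{2} \left(- \frac{1}{47567}\right) + 22573} = \sqrt{- \frac{43}{95134} + 22573} = \sqrt{\frac{2147459739}{95134}} = \frac{\sqrt{204296434810026}}{95134}$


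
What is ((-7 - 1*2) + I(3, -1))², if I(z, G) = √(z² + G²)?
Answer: (9 - √10)² ≈ 34.079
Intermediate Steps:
I(z, G) = √(G² + z²)
((-7 - 1*2) + I(3, -1))² = ((-7 - 1*2) + √((-1)² + 3²))² = ((-7 - 2) + √(1 + 9))² = (-9 + √10)²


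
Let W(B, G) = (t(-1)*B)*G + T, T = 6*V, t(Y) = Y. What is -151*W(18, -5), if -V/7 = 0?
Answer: -13590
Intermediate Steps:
V = 0 (V = -7*0 = 0)
T = 0 (T = 6*0 = 0)
W(B, G) = -B*G (W(B, G) = (-B)*G + 0 = -B*G + 0 = -B*G)
-151*W(18, -5) = -(-151)*18*(-5) = -151*90 = -13590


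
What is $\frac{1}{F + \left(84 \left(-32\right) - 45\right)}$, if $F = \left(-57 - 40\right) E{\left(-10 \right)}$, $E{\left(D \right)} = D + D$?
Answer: $- \frac{1}{793} \approx -0.001261$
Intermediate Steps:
$E{\left(D \right)} = 2 D$
$F = 1940$ ($F = \left(-57 - 40\right) 2 \left(-10\right) = \left(-97\right) \left(-20\right) = 1940$)
$\frac{1}{F + \left(84 \left(-32\right) - 45\right)} = \frac{1}{1940 + \left(84 \left(-32\right) - 45\right)} = \frac{1}{1940 - 2733} = \frac{1}{-793} = - \frac{1}{793}$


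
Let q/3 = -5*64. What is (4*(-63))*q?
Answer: 241920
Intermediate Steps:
q = -960 (q = 3*(-5*64) = 3*(-320) = -960)
(4*(-63))*q = (4*(-63))*(-960) = -252*(-960) = 241920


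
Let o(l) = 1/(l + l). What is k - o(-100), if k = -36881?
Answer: -7376199/200 ≈ -36881.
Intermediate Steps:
o(l) = 1/(2*l)
k - o(-100) = -36881 - 1/(2*(-100)) = -36881 - (-1)/(2*100) = -36881 - 1*(-1/200) = -36881 + 1/200 = -7376199/200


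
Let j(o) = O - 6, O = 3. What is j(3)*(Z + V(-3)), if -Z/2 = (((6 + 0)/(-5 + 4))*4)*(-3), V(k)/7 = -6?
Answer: 558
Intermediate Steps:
V(k) = -42 (V(k) = 7*(-6) = -42)
j(o) = -3 (j(o) = 3 - 6 = -3)
Z = -144 (Z = -2*((6 + 0)/(-5 + 4))*4*(-3) = -2*(6/(-1))*4*(-3) = -2*(6*(-1))*4*(-3) = -2*(-6*4)*(-3) = -(-48)*(-3) = -2*72 = -144)
j(3)*(Z + V(-3)) = -3*(-144 - 42) = -3*(-186) = 558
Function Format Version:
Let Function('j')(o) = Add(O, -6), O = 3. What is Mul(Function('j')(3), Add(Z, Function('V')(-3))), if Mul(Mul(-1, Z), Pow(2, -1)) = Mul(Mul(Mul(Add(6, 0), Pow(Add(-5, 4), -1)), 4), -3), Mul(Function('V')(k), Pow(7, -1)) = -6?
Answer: 558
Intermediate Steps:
Function('V')(k) = -42 (Function('V')(k) = Mul(7, -6) = -42)
Function('j')(o) = -3 (Function('j')(o) = Add(3, -6) = -3)
Z = -144 (Z = Mul(-2, Mul(Mul(Mul(Add(6, 0), Pow(Add(-5, 4), -1)), 4), -3)) = Mul(-2, Mul(Mul(Mul(6, Pow(-1, -1)), 4), -3)) = Mul(-2, Mul(Mul(Mul(6, -1), 4), -3)) = Mul(-2, Mul(Mul(-6, 4), -3)) = Mul(-2, Mul(-24, -3)) = Mul(-2, 72) = -144)
Mul(Function('j')(3), Add(Z, Function('V')(-3))) = Mul(-3, Add(-144, -42)) = Mul(-3, -186) = 558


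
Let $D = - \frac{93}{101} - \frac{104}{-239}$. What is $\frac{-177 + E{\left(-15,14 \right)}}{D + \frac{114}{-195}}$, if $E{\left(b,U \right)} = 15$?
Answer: $\frac{84727890}{559759} \approx 151.36$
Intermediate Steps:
$D = - \frac{11723}{24139}$ ($D = \left(-93\right) \frac{1}{101} - - \frac{104}{239} = - \frac{93}{101} + \frac{104}{239} = - \frac{11723}{24139} \approx -0.48565$)
$\frac{-177 + E{\left(-15,14 \right)}}{D + \frac{114}{-195}} = \frac{-177 + 15}{- \frac{11723}{24139} + \frac{114}{-195}} = - \frac{162}{- \frac{11723}{24139} + 114 \left(- \frac{1}{195}\right)} = - \frac{162}{- \frac{11723}{24139} - \frac{38}{65}} = - \frac{162}{- \frac{1679277}{1569035}} = \left(-162\right) \left(- \frac{1569035}{1679277}\right) = \frac{84727890}{559759}$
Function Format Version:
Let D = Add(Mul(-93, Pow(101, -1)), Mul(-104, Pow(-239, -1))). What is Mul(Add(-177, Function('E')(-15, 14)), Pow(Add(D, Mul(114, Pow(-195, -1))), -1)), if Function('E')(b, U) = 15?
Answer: Rational(84727890, 559759) ≈ 151.36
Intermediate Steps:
D = Rational(-11723, 24139) (D = Add(Mul(-93, Rational(1, 101)), Mul(-104, Rational(-1, 239))) = Add(Rational(-93, 101), Rational(104, 239)) = Rational(-11723, 24139) ≈ -0.48565)
Mul(Add(-177, Function('E')(-15, 14)), Pow(Add(D, Mul(114, Pow(-195, -1))), -1)) = Mul(Add(-177, 15), Pow(Add(Rational(-11723, 24139), Mul(114, Pow(-195, -1))), -1)) = Mul(-162, Pow(Add(Rational(-11723, 24139), Mul(114, Rational(-1, 195))), -1)) = Mul(-162, Pow(Add(Rational(-11723, 24139), Rational(-38, 65)), -1)) = Mul(-162, Pow(Rational(-1679277, 1569035), -1)) = Mul(-162, Rational(-1569035, 1679277)) = Rational(84727890, 559759)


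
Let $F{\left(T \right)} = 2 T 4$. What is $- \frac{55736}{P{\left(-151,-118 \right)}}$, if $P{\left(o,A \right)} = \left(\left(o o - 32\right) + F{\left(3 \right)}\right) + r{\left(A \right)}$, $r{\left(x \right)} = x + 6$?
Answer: $- \frac{55736}{22681} \approx -2.4574$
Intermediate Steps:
$r{\left(x \right)} = 6 + x$
$F{\left(T \right)} = 8 T$
$P{\left(o,A \right)} = -2 + A + o^{2}$ ($P{\left(o,A \right)} = \left(\left(o o - 32\right) + 8 \cdot 3\right) + \left(6 + A\right) = \left(\left(o^{2} - 32\right) + 24\right) + \left(6 + A\right) = \left(\left(-32 + o^{2}\right) + 24\right) + \left(6 + A\right) = \left(-8 + o^{2}\right) + \left(6 + A\right) = -2 + A + o^{2}$)
$- \frac{55736}{P{\left(-151,-118 \right)}} = - \frac{55736}{-2 - 118 + \left(-151\right)^{2}} = - \frac{55736}{-2 - 118 + 22801} = - \frac{55736}{22681}$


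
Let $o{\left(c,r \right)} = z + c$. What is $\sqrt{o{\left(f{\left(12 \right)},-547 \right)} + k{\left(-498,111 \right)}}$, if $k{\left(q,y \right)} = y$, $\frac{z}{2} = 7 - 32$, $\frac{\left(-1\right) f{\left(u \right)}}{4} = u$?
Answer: $\sqrt{13} \approx 3.6056$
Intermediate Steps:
$f{\left(u \right)} = - 4 u$
$z = -50$ ($z = 2 \left(7 - 32\right) = 2 \left(-25\right) = -50$)
$o{\left(c,r \right)} = -50 + c$
$\sqrt{o{\left(f{\left(12 \right)},-547 \right)} + k{\left(-498,111 \right)}} = \sqrt{\left(-50 - 48\right) + 111} = \sqrt{-98 + 111} = \sqrt{13}$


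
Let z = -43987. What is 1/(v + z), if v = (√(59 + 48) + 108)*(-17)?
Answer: -45823/2099716406 + 17*√107/2099716406 ≈ -2.1740e-5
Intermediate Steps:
v = -1836 - 17*√107 (v = (√107 + 108)*(-17) = (108 + √107)*(-17) = -1836 - 17*√107 ≈ -2011.8)
1/(v + z) = 1/((-1836 - 17*√107) - 43987) = 1/(-45823 - 17*√107)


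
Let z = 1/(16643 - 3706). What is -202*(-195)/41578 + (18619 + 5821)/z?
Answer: 6573071860615/20789 ≈ 3.1618e+8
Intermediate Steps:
z = 1/12937 ≈ 7.7298e-5
-202*(-195)/41578 + (18619 + 5821)/z = -202*(-195)/41578 + (18619 + 5821)/(1/12937) = 39390*(1/41578) + 24440*12937 = 19695/20789 + 316180280 = 6573071860615/20789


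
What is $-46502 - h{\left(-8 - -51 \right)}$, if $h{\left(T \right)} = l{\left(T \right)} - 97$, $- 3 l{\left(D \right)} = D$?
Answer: $- \frac{139172}{3} \approx -46391.0$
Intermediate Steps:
$l{\left(D \right)} = - \frac{D}{3}$
$h{\left(T \right)} = -97 - \frac{T}{3}$ ($h{\left(T \right)} = - \frac{T}{3} - 97 = -97 - \frac{T}{3}$)
$-46502 - h{\left(-8 - -51 \right)} = -46502 - \left(-97 - \frac{-8 - -51}{3}\right) = -46502 - \left(-97 - \frac{-8 + 51}{3}\right) = -46502 - \left(-97 - \frac{43}{3}\right) = -46502 - - \frac{334}{3} = -46502 + \frac{334}{3} = - \frac{139172}{3}$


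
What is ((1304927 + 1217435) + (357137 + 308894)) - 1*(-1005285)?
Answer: 4193678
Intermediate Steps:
((1304927 + 1217435) + (357137 + 308894)) - 1*(-1005285) = (2522362 + 666031) + 1005285 = 3188393 + 1005285 = 4193678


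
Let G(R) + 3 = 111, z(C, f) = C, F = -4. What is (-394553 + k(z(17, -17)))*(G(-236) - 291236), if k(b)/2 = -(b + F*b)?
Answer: 114835730728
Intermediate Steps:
G(R) = 108 (G(R) = -3 + 111 = 108)
k(b) = 6*b (k(b) = 2*(-(b - 4*b)) = 2*(-(-3)*b) = 2*(3*b) = 6*b)
(-394553 + k(z(17, -17)))*(G(-236) - 291236) = (-394553 + 6*17)*(108 - 291236) = (-394553 + 102)*(-291128) = -394451*(-291128) = 114835730728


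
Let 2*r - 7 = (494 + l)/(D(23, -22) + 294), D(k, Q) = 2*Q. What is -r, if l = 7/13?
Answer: -29179/6500 ≈ -4.4891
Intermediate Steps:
l = 7/13 (l = 7*(1/13) = 7/13 ≈ 0.53846)
r = 29179/6500 (r = 7/2 + ((494 + 7/13)/(2*(-22) + 294))/2 = 7/2 + (6429/(13*(-44 + 294)))/2 = 7/2 + ((6429/13)/250)/2 = 7/2 + ((6429/13)*(1/250))/2 = 7/2 + (1/2)*(6429/3250) = 7/2 + 6429/6500 = 29179/6500 ≈ 4.4891)
-r = -1*29179/6500 = -29179/6500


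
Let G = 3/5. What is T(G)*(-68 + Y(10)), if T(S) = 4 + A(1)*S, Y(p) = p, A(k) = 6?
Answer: -2204/5 ≈ -440.80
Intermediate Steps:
G = ⅗ (G = 3*(⅕) = ⅗ ≈ 0.60000)
T(S) = 4 + 6*S
T(G)*(-68 + Y(10)) = (4 + 6*(⅗))*(-68 + 10) = (4 + 18/5)*(-58) = (38/5)*(-58) = -2204/5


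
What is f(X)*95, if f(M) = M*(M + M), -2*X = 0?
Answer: 0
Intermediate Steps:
X = 0 (X = -½*0 = 0)
f(M) = 2*M² (f(M) = M*(2*M) = 2*M²)
f(X)*95 = (2*0²)*95 = (2*0)*95 = 0*95 = 0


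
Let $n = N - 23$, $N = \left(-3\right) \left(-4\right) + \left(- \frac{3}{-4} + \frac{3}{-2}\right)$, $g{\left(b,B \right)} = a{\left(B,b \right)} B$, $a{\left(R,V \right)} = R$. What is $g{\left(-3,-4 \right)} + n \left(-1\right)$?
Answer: $\frac{111}{4} \approx 27.75$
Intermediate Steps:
$g{\left(b,B \right)} = B^{2}$ ($g{\left(b,B \right)} = B B = B^{2}$)
$N = \frac{45}{4}$ ($N = 12 + \left(\left(-3\right) \left(- \frac{1}{4}\right) + 3 \left(- \frac{1}{2}\right)\right) = 12 + \left(\frac{3}{4} - \frac{3}{2}\right) = 12 - \frac{3}{4} = \frac{45}{4} \approx 11.25$)
$n = - \frac{47}{4}$ ($n = \frac{45}{4} - 23 = - \frac{47}{4} \approx -11.75$)
$g{\left(-3,-4 \right)} + n \left(-1\right) = \left(-4\right)^{2} - - \frac{47}{4} = 16 + \frac{47}{4} = \frac{111}{4}$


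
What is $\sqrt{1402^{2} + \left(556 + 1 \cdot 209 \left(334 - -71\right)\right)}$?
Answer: $\sqrt{2050805} \approx 1432.1$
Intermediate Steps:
$\sqrt{1402^{2} + \left(556 + 1 \cdot 209 \left(334 - -71\right)\right)} = \sqrt{1965604 + \left(556 + 209 \left(334 + 71\right)\right)} = \sqrt{1965604 + \left(556 + 209 \cdot 405\right)} = \sqrt{1965604 + \left(556 + 84645\right)} = \sqrt{1965604 + 85201} = \sqrt{2050805}$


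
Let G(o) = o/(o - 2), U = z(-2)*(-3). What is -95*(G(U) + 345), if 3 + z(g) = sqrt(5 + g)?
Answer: -362235/11 - 285*sqrt(3)/11 ≈ -32975.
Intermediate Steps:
z(g) = -3 + sqrt(5 + g)
U = 9 - 3*sqrt(3) (U = (-3 + sqrt(5 - 2))*(-3) = (-3 + sqrt(3))*(-3) = 9 - 3*sqrt(3) ≈ 3.8038)
G(o) = o/(-2 + o)
-95*(G(U) + 345) = -95*((9 - 3*sqrt(3))/(-2 + (9 - 3*sqrt(3))) + 345) = -95*((9 - 3*sqrt(3))/(7 - 3*sqrt(3)) + 345) = -95*(345 + (9 - 3*sqrt(3))/(7 - 3*sqrt(3))) = -32775 - 95*(9 - 3*sqrt(3))/(7 - 3*sqrt(3))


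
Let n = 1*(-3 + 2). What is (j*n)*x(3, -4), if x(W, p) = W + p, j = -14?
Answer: -14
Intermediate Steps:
n = -1 (n = 1*(-1) = -1)
(j*n)*x(3, -4) = (-14*(-1))*(3 - 4) = 14*(-1) = -14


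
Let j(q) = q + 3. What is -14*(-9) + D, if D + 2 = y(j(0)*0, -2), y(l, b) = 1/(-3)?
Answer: 371/3 ≈ 123.67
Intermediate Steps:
j(q) = 3 + q
y(l, b) = -⅓
D = -7/3 (D = -2 - ⅓ = -7/3 ≈ -2.3333)
-14*(-9) + D = -14*(-9) - 7/3 = 126 - 7/3 = 371/3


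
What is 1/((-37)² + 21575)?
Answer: 1/22944 ≈ 4.3584e-5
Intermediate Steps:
1/((-37)² + 21575) = 1/(1369 + 21575) = 1/22944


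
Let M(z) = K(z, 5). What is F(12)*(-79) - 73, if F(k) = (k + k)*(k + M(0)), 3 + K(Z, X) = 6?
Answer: -28513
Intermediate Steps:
K(Z, X) = 3 (K(Z, X) = -3 + 6 = 3)
M(z) = 3
F(k) = 2*k*(3 + k) (F(k) = (k + k)*(k + 3) = (2*k)*(3 + k) = 2*k*(3 + k))
F(12)*(-79) - 73 = (2*12*(3 + 12))*(-79) - 73 = (2*12*15)*(-79) - 73 = 360*(-79) - 73 = -28440 - 73 = -28513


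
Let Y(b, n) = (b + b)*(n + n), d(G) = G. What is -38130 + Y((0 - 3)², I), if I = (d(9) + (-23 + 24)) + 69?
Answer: -35286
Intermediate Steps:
I = 79 (I = (9 + (-23 + 24)) + 69 = (9 + 1) + 69 = 10 + 69 = 79)
Y(b, n) = 4*b*n (Y(b, n) = (2*b)*(2*n) = 4*b*n)
-38130 + Y((0 - 3)², I) = -38130 + 4*(0 - 3)²*79 = -38130 + 4*(-3)²*79 = -38130 + 4*9*79 = -38130 + 2844 = -35286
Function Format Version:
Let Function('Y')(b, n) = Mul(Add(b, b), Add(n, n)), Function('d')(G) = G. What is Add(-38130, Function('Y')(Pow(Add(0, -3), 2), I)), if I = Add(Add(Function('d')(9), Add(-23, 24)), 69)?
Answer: -35286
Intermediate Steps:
I = 79 (I = Add(Add(9, Add(-23, 24)), 69) = Add(Add(9, 1), 69) = Add(10, 69) = 79)
Function('Y')(b, n) = Mul(4, b, n) (Function('Y')(b, n) = Mul(Mul(2, b), Mul(2, n)) = Mul(4, b, n))
Add(-38130, Function('Y')(Pow(Add(0, -3), 2), I)) = Add(-38130, Mul(4, Pow(Add(0, -3), 2), 79)) = Add(-38130, Mul(4, Pow(-3, 2), 79)) = Add(-38130, Mul(4, 9, 79)) = Add(-38130, 2844) = -35286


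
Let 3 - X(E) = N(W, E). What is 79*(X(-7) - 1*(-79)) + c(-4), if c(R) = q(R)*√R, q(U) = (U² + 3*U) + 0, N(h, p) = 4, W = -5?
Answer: 6162 + 8*I ≈ 6162.0 + 8.0*I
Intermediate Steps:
q(U) = U² + 3*U
X(E) = -1 (X(E) = 3 - 1*4 = 3 - 4 = -1)
c(R) = R^(3/2)*(3 + R) (c(R) = (R*(3 + R))*√R = R^(3/2)*(3 + R))
79*(X(-7) - 1*(-79)) + c(-4) = 79*(-1 - 1*(-79)) + (-4)^(3/2)*(3 - 4) = 79*(-1 + 79) - 8*I*(-1) = 79*78 + 8*I = 6162 + 8*I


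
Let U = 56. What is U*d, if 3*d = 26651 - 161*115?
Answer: 151872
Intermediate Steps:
d = 2712 (d = (26651 - 161*115)/3 = (26651 - 18515)/3 = (1/3)*8136 = 2712)
U*d = 56*2712 = 151872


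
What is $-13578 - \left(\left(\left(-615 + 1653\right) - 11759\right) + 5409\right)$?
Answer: $-8266$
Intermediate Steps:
$-13578 - \left(\left(\left(-615 + 1653\right) - 11759\right) + 5409\right) = -13578 - \left(\left(1038 - 11759\right) + 5409\right) = -13578 - \left(-10721 + 5409\right) = -13578 - -5312 = -13578 + 5312 = -8266$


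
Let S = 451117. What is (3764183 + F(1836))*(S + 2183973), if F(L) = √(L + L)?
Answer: 9918960981470 + 15810540*√102 ≈ 9.9191e+12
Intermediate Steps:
F(L) = √2*√L (F(L) = √(2*L) = √2*√L)
(3764183 + F(1836))*(S + 2183973) = (3764183 + √2*√1836)*(451117 + 2183973) = (3764183 + √2*(6*√51))*2635090 = (3764183 + 6*√102)*2635090 = 9918960981470 + 15810540*√102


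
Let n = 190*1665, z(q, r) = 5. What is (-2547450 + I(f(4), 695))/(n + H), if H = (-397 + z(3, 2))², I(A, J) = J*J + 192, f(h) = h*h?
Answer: -2064233/470014 ≈ -4.3919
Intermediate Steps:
f(h) = h²
I(A, J) = 192 + J² (I(A, J) = J² + 192 = 192 + J²)
n = 316350
H = 153664 (H = (-397 + 5)² = (-392)² = 153664)
(-2547450 + I(f(4), 695))/(n + H) = (-2547450 + (192 + 695²))/(316350 + 153664) = (-2547450 + (192 + 483025))/470014 = (-2547450 + 483217)*(1/470014) = -2064233*1/470014 = -2064233/470014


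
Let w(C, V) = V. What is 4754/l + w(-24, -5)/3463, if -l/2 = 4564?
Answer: -8254371/15805132 ≈ -0.52226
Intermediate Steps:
l = -9128 (l = -2*4564 = -9128)
4754/l + w(-24, -5)/3463 = 4754/(-9128) - 5/3463 = 4754*(-1/9128) - 5*1/3463 = -2377/4564 - 5/3463 = -8254371/15805132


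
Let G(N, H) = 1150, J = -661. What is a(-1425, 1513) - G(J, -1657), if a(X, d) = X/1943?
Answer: -2235875/1943 ≈ -1150.7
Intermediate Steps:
a(X, d) = X/1943 (a(X, d) = X*(1/1943) = X/1943)
a(-1425, 1513) - G(J, -1657) = (1/1943)*(-1425) - 1*1150 = -1425/1943 - 1150 = -2235875/1943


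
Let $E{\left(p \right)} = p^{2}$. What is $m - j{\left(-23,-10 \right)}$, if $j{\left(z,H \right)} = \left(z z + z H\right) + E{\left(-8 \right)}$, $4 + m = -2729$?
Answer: $-3556$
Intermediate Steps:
$m = -2733$ ($m = -4 - 2729 = -2733$)
$j{\left(z,H \right)} = 64 + z^{2} + H z$ ($j{\left(z,H \right)} = \left(z z + z H\right) + \left(-8\right)^{2} = \left(z^{2} + H z\right) + 64 = 64 + z^{2} + H z$)
$m - j{\left(-23,-10 \right)} = -2733 - \left(64 + \left(-23\right)^{2} - -230\right) = -2733 - \left(64 + 529 + 230\right) = -2733 - 823 = -3556$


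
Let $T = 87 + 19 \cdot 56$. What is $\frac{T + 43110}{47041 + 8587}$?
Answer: $\frac{44261}{55628} \approx 0.79566$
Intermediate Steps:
$T = 1151$ ($T = 87 + 1064 = 1151$)
$\frac{T + 43110}{47041 + 8587} = \frac{1151 + 43110}{47041 + 8587} = \frac{44261}{55628}$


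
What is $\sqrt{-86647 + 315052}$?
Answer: $\sqrt{228405} \approx 477.92$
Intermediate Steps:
$\sqrt{-86647 + 315052} = \sqrt{228405}$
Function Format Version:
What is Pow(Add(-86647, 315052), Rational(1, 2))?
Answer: Pow(228405, Rational(1, 2)) ≈ 477.92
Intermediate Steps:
Pow(Add(-86647, 315052), Rational(1, 2)) = Pow(228405, Rational(1, 2))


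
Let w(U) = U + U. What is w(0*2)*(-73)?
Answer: 0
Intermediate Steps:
w(U) = 2*U
w(0*2)*(-73) = (2*(0*2))*(-73) = (2*0)*(-73) = 0*(-73) = 0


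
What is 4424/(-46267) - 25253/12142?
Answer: -94007443/43213378 ≈ -2.1754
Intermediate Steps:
4424/(-46267) - 25253/12142 = 4424*(-1/46267) - 25253*1/12142 = -4424/46267 - 25253/12142 = -94007443/43213378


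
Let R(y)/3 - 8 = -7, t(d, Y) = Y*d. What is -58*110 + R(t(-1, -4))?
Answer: -6377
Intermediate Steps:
R(y) = 3 (R(y) = 24 + 3*(-7) = 24 - 21 = 3)
-58*110 + R(t(-1, -4)) = -58*110 + 3 = -6380 + 3 = -6377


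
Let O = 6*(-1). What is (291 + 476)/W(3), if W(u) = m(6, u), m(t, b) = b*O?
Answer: -767/18 ≈ -42.611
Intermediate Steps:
O = -6
m(t, b) = -6*b (m(t, b) = b*(-6) = -6*b)
W(u) = -6*u
(291 + 476)/W(3) = (291 + 476)/((-6*3)) = 767/(-18) = 767*(-1/18) = -767/18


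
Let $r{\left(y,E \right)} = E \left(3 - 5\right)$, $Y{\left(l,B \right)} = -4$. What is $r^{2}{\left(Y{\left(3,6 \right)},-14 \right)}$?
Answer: $784$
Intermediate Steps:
$r{\left(y,E \right)} = - 2 E$ ($r{\left(y,E \right)} = E \left(-2\right) = - 2 E$)
$r^{2}{\left(Y{\left(3,6 \right)},-14 \right)} = \left(\left(-2\right) \left(-14\right)\right)^{2} = 28^{2} = 784$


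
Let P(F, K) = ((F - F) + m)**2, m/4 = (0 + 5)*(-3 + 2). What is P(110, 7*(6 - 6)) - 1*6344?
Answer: -5944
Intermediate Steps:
m = -20 (m = 4*((0 + 5)*(-3 + 2)) = 4*(5*(-1)) = 4*(-5) = -20)
P(F, K) = 400 (P(F, K) = ((F - F) - 20)**2 = (0 - 20)**2 = (-20)**2 = 400)
P(110, 7*(6 - 6)) - 1*6344 = 400 - 1*6344 = 400 - 6344 = -5944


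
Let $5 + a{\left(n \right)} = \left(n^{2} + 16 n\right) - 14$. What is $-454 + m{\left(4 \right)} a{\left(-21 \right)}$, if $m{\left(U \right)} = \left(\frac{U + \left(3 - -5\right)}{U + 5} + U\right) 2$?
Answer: $\frac{1390}{3} \approx 463.33$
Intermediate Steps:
$a{\left(n \right)} = -19 + n^{2} + 16 n$ ($a{\left(n \right)} = -5 - \left(14 - n^{2} - 16 n\right) = -5 + \left(-14 + n^{2} + 16 n\right) = -19 + n^{2} + 16 n$)
$m{\left(U \right)} = 2 U + \frac{2 \left(8 + U\right)}{5 + U}$ ($m{\left(U \right)} = \left(\frac{U + \left(3 + 5\right)}{5 + U} + U\right) 2 = \left(\frac{U + 8}{5 + U} + U\right) 2 = \left(\frac{8 + U}{5 + U} + U\right) 2 = \left(U + \frac{8 + U}{5 + U}\right) 2 = 2 U + \frac{2 \left(8 + U\right)}{5 + U}$)
$-454 + m{\left(4 \right)} a{\left(-21 \right)} = -454 + \frac{2 \left(8 + 4^{2} + 6 \cdot 4\right)}{5 + 4} \left(-19 + \left(-21\right)^{2} + 16 \left(-21\right)\right) = -454 + \frac{2 \left(8 + 16 + 24\right)}{9} \left(-19 + 441 - 336\right) = -454 + 2 \cdot \frac{1}{9} \cdot 48 \cdot 86 = -454 + \frac{32}{3} \cdot 86 = -454 + \frac{2752}{3} = \frac{1390}{3}$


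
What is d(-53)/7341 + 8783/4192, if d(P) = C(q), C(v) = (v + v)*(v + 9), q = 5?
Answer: 65062883/30773472 ≈ 2.1143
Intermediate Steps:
C(v) = 2*v*(9 + v) (C(v) = (2*v)*(9 + v) = 2*v*(9 + v))
d(P) = 140 (d(P) = 2*5*(9 + 5) = 2*5*14 = 140)
d(-53)/7341 + 8783/4192 = 140/7341 + 8783/4192 = 65062883/30773472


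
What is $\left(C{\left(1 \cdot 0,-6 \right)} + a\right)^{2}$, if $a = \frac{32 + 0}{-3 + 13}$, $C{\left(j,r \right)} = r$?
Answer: $\frac{196}{25} \approx 7.84$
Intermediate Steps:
$a = \frac{16}{5}$ ($a = \frac{32}{10} = 32 \cdot \frac{1}{10} = \frac{16}{5} \approx 3.2$)
$\left(C{\left(1 \cdot 0,-6 \right)} + a\right)^{2} = \left(-6 + \frac{16}{5}\right)^{2} = \left(- \frac{14}{5}\right)^{2} = \frac{196}{25}$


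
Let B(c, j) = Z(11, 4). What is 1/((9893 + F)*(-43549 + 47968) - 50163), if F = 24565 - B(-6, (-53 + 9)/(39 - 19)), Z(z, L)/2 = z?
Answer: 1/152122521 ≈ 6.5737e-9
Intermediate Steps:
Z(z, L) = 2*z
B(c, j) = 22 (B(c, j) = 2*11 = 22)
F = 24543 (F = 24565 - 1*22 = 24565 - 22 = 24543)
1/((9893 + F)*(-43549 + 47968) - 50163) = 1/((9893 + 24543)*(-43549 + 47968) - 50163) = 1/(34436*4419 - 50163) = 1/(152172684 - 50163) = 1/152122521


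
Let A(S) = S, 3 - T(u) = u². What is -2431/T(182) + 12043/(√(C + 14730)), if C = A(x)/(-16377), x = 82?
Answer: 221/3011 + 12043*√987668734314/120616564 ≈ 99.301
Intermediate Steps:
T(u) = 3 - u²
C = -82/16377 (C = 82/(-16377) = 82*(-1/16377) = -82/16377 ≈ -0.0050070)
-2431/T(182) + 12043/(√(C + 14730)) = -2431/(3 - 1*182²) + 12043/(√(-82/16377 + 14730)) = -2431/(3 - 1*33124) + 12043/(√(241233128/16377)) = -2431/(3 - 33124) + 12043/((2*√987668734314/16377)) = -2431/(-33121) + 12043*(√987668734314/120616564) = -2431*(-1/33121) + 12043*√987668734314/120616564 = 221/3011 + 12043*√987668734314/120616564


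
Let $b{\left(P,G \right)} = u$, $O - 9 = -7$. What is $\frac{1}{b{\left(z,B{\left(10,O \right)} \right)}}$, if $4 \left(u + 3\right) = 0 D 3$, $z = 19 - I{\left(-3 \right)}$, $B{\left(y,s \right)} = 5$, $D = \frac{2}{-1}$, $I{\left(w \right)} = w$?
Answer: $- \frac{1}{3} \approx -0.33333$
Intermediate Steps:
$D = -2$ ($D = 2 \left(-1\right) = -2$)
$O = 2$ ($O = 9 - 7 = 2$)
$z = 22$ ($z = 19 - -3 = 19 + 3 = 22$)
$u = -3$ ($u = -3 + \frac{0 \left(-2\right) 3}{4} = -3 + \frac{0 \cdot 3}{4} = -3 + \frac{1}{4} \cdot 0 = -3 + 0 = -3$)
$b{\left(P,G \right)} = -3$
$\frac{1}{b{\left(z,B{\left(10,O \right)} \right)}} = \frac{1}{-3} = - \frac{1}{3}$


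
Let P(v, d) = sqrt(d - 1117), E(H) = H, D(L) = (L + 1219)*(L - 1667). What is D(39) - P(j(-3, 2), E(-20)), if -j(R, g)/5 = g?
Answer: -2048024 - I*sqrt(1137) ≈ -2.048e+6 - 33.719*I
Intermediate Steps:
j(R, g) = -5*g
D(L) = (-1667 + L)*(1219 + L) (D(L) = (1219 + L)*(-1667 + L) = (-1667 + L)*(1219 + L))
P(v, d) = sqrt(-1117 + d)
D(39) - P(j(-3, 2), E(-20)) = (-2032073 + 39**2 - 448*39) - sqrt(-1117 - 20) = (-2032073 + 1521 - 17472) - sqrt(-1137) = -2048024 - I*sqrt(1137)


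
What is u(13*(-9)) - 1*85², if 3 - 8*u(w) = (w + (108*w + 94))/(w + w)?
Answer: -13537157/1872 ≈ -7231.4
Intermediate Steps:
u(w) = 3/8 - (94 + 109*w)/(16*w) (u(w) = 3/8 - (w + (108*w + 94))/(8*(w + w)) = 3/8 - (w + (94 + 108*w))/(8*(2*w)) = 3/8 - (94 + 109*w)*1/(2*w)/8 = 3/8 - (94 + 109*w)/(16*w))
u(13*(-9)) - 1*85² = (-94 - 1339*(-9))/(16*((13*(-9)))) - 1*85² = (1/16)*(-94 - 103*(-117))/(-117) - 1*7225 = (1/16)*(-1/117)*(-94 + 12051) - 7225 = (1/16)*(-1/117)*11957 - 7225 = -11957/1872 - 7225 = -13537157/1872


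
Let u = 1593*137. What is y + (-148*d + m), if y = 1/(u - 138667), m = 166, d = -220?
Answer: 2604138725/79574 ≈ 32726.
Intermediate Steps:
u = 218241
y = 1/79574 (y = 1/(218241 - 138667) = 1/79574 ≈ 1.2567e-5)
y + (-148*d + m) = 1/79574 + (-148*(-220) + 166) = 1/79574 + (32560 + 166) = 1/79574 + 32726 = 2604138725/79574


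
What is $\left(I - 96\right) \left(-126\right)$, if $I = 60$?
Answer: $4536$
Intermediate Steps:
$\left(I - 96\right) \left(-126\right) = \left(60 - 96\right) \left(-126\right) = \left(-36\right) \left(-126\right) = 4536$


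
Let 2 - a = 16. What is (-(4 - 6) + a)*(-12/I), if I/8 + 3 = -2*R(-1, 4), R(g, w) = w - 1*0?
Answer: -18/11 ≈ -1.6364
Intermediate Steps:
a = -14 (a = 2 - 1*16 = 2 - 16 = -14)
R(g, w) = w (R(g, w) = w + 0 = w)
I = -88 (I = -24 + 8*(-2*4) = -24 + 8*(-8) = -24 - 64 = -88)
(-(4 - 6) + a)*(-12/I) = (-(4 - 6) - 14)*(-12/(-88)) = (-1*(-2) - 14)*(-12*(-1/88)) = (2 - 14)*(3/22) = -12*3/22 = -18/11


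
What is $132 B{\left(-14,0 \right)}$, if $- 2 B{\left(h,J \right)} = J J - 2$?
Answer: $132$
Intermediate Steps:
$B{\left(h,J \right)} = 1 - \frac{J^{2}}{2}$ ($B{\left(h,J \right)} = - \frac{J J - 2}{2} = - \frac{J^{2} - 2}{2} = - \frac{-2 + J^{2}}{2} = 1 - \frac{J^{2}}{2}$)
$132 B{\left(-14,0 \right)} = 132 \left(1 - \frac{0^{2}}{2}\right) = 132 \left(1 - 0\right) = 132 \left(1 + 0\right) = 132 \cdot 1 = 132$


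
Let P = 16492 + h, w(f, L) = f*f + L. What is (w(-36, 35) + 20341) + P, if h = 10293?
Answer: 48457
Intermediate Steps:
w(f, L) = L + f² (w(f, L) = f² + L = L + f²)
P = 26785 (P = 16492 + 10293 = 26785)
(w(-36, 35) + 20341) + P = ((35 + (-36)²) + 20341) + 26785 = ((35 + 1296) + 20341) + 26785 = (1331 + 20341) + 26785 = 21672 + 26785 = 48457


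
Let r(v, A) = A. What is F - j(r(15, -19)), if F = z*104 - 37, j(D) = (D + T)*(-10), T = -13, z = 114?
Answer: 11499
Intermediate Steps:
j(D) = 130 - 10*D (j(D) = (D - 13)*(-10) = (-13 + D)*(-10) = 130 - 10*D)
F = 11819 (F = 114*104 - 37 = 11856 - 37 = 11819)
F - j(r(15, -19)) = 11819 - (130 - 10*(-19)) = 11819 - (130 + 190) = 11819 - 1*320 = 11819 - 320 = 11499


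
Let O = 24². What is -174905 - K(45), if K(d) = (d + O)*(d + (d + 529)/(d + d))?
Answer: -1034053/5 ≈ -2.0681e+5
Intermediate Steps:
O = 576
K(d) = (576 + d)*(d + (529 + d)/(2*d)) (K(d) = (d + 576)*(d + (d + 529)/(d + d)) = (576 + d)*(d + (529 + d)/((2*d))) = (576 + d)*(d + (529 + d)*(1/(2*d))) = (576 + d)*(d + (529 + d)/(2*d)))
-174905 - K(45) = -174905 - (1105/2 + 45² + 152352/45 + (1153/2)*45) = -174905 - (1105/2 + 2025 + 152352*(1/45) + 51885/2) = -174905 - (1105/2 + 2025 + 16928/5 + 51885/2) = -174905 - 1*159528/5 = -174905 - 159528/5 = -1034053/5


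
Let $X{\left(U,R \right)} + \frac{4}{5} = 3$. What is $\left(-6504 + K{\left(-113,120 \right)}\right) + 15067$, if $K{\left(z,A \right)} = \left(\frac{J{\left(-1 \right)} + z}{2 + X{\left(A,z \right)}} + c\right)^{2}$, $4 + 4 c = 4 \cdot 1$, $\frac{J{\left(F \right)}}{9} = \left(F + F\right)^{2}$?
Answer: $\frac{80092}{9} \approx 8899.1$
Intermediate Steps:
$J{\left(F \right)} = 36 F^{2}$ ($J{\left(F \right)} = 9 \left(F + F\right)^{2} = 9 \left(2 F\right)^{2} = 9 \cdot 4 F^{2} = 36 F^{2}$)
$X{\left(U,R \right)} = \frac{11}{5}$ ($X{\left(U,R \right)} = - \frac{4}{5} + 3 = \frac{11}{5}$)
$c = 0$ ($c = -1 + \frac{4 \cdot 1}{4} = -1 + \frac{1}{4} \cdot 4 = -1 + 1 = 0$)
$K{\left(z,A \right)} = \left(\frac{60}{7} + \frac{5 z}{21}\right)^{2}$ ($K{\left(z,A \right)} = \left(\frac{36 \left(-1\right)^{2} + z}{2 + \frac{11}{5}} + 0\right)^{2} = \left(\frac{36 \cdot 1 + z}{\frac{21}{5}} + 0\right)^{2} = \left(\left(36 + z\right) \frac{5}{21} + 0\right)^{2} = \left(\left(\frac{60}{7} + \frac{5 z}{21}\right) + 0\right)^{2} = \left(\frac{60}{7} + \frac{5 z}{21}\right)^{2}$)
$\left(-6504 + K{\left(-113,120 \right)}\right) + 15067 = \left(-6504 + \frac{25 \left(36 - 113\right)^{2}}{441}\right) + 15067 = \left(-6504 + \frac{25 \left(-77\right)^{2}}{441}\right) + 15067 = \left(-6504 + \frac{25}{441} \cdot 5929\right) + 15067 = \left(-6504 + \frac{3025}{9}\right) + 15067 = - \frac{55511}{9} + 15067 = \frac{80092}{9}$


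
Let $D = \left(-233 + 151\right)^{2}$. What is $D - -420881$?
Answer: $427605$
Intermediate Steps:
$D = 6724$ ($D = \left(-82\right)^{2} = 6724$)
$D - -420881 = 6724 - -420881 = 6724 + 420881 = 427605$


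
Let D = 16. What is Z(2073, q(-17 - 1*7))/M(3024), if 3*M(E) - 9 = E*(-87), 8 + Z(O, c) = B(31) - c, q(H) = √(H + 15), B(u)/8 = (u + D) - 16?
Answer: -80/29231 + I/29231 ≈ -0.0027368 + 3.421e-5*I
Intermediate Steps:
B(u) = 8*u (B(u) = 8*((u + 16) - 16) = 8*((16 + u) - 16) = 8*u)
q(H) = √(15 + H)
Z(O, c) = 240 - c (Z(O, c) = -8 + (8*31 - c) = -8 + (248 - c) = 240 - c)
M(E) = 3 - 29*E (M(E) = 3 + (E*(-87))/3 = 3 + (-87*E)/3 = 3 - 29*E)
Z(2073, q(-17 - 1*7))/M(3024) = (240 - √(15 + (-17 - 1*7)))/(3 - 29*3024) = (240 - √(15 + (-17 - 7)))/(3 - 87696) = (240 - √(15 - 24))/(-87693) = (240 - √(-9))*(-1/87693) = (240 - 3*I)*(-1/87693) = -80/29231 + I/29231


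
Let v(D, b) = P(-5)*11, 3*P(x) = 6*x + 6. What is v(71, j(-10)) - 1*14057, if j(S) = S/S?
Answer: -14145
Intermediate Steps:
j(S) = 1
P(x) = 2 + 2*x (P(x) = (6*x + 6)/3 = (6 + 6*x)/3 = 2 + 2*x)
v(D, b) = -88 (v(D, b) = (2 + 2*(-5))*11 = (2 - 10)*11 = -8*11 = -88)
v(71, j(-10)) - 1*14057 = -88 - 1*14057 = -88 - 14057 = -14145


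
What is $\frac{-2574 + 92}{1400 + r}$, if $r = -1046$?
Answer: $- \frac{1241}{177} \approx -7.0113$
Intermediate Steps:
$\frac{-2574 + 92}{1400 + r} = \frac{-2574 + 92}{1400 - 1046} = - \frac{2482}{354} = \left(-2482\right) \frac{1}{354} = - \frac{1241}{177}$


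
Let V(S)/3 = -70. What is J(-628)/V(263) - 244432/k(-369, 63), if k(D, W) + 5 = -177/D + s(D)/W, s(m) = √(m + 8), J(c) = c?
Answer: 774087361945418/14378260785 + 491835559824*I/136935817 ≈ 53837.0 + 3591.7*I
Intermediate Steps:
V(S) = -210 (V(S) = 3*(-70) = -210)
s(m) = √(8 + m)
k(D, W) = -5 - 177/D + √(8 + D)/W (k(D, W) = -5 + (-177/D + √(8 + D)/W) = -5 - 177/D + √(8 + D)/W)
J(-628)/V(263) - 244432/k(-369, 63) = -628/(-210) - 244432/(-5 - 177/(-369) + √(8 - 369)/63) = -628*(-1/210) - 244432/(-5 - 177*(-1/369) + √(-361)/63) = 314/105 - 244432/(-5 + 59/123 + (19*I)/63) = 314/105 - 244432/(-5 + 59/123 + 19*I/63) = 314/105 - 244432*6671889*(-556/123 - 19*I/63)/136935817 = 314/105 - 1630823172048*(-556/123 - 19*I/63)/136935817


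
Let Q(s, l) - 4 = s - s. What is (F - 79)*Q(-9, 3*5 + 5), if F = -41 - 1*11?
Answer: -524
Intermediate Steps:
F = -52 (F = -41 - 11 = -52)
Q(s, l) = 4 (Q(s, l) = 4 + (s - s) = 4 + 0 = 4)
(F - 79)*Q(-9, 3*5 + 5) = (-52 - 79)*4 = -131*4 = -524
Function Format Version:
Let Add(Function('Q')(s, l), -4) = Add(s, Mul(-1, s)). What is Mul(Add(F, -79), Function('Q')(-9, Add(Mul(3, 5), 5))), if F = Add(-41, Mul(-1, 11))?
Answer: -524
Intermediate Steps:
F = -52 (F = Add(-41, -11) = -52)
Function('Q')(s, l) = 4 (Function('Q')(s, l) = Add(4, Add(s, Mul(-1, s))) = Add(4, 0) = 4)
Mul(Add(F, -79), Function('Q')(-9, Add(Mul(3, 5), 5))) = Mul(Add(-52, -79), 4) = Mul(-131, 4) = -524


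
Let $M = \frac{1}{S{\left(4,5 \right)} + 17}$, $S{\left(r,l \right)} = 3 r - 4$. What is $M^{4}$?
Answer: $\frac{1}{390625} \approx 2.56 \cdot 10^{-6}$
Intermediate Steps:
$S{\left(r,l \right)} = -4 + 3 r$
$M = \frac{1}{25}$ ($M = \frac{1}{\left(-4 + 3 \cdot 4\right) + 17} = \frac{1}{\left(-4 + 12\right) + 17} = \frac{1}{8 + 17} = \frac{1}{25} \approx 0.04$)
$M^{4} = \left(\frac{1}{25}\right)^{4} = \frac{1}{390625}$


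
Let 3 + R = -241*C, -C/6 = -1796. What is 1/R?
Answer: -1/2597019 ≈ -3.8506e-7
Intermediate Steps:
C = 10776 (C = -6*(-1796) = 10776)
R = -2597019 (R = -3 - 241*10776 = -3 - 2597016 = -2597019)
1/R = 1/(-2597019) = -1/2597019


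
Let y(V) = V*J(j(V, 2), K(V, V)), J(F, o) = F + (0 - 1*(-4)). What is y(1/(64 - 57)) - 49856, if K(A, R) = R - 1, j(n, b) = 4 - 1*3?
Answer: -348987/7 ≈ -49855.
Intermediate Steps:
j(n, b) = 1 (j(n, b) = 4 - 3 = 1)
K(A, R) = -1 + R
J(F, o) = 4 + F (J(F, o) = F + (0 + 4) = F + 4 = 4 + F)
y(V) = 5*V (y(V) = V*(4 + 1) = V*5 = 5*V)
y(1/(64 - 57)) - 49856 = 5/(64 - 57) - 49856 = 5/7 - 49856 = -348987/7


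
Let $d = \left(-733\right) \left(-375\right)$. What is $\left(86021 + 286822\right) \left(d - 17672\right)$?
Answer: $95896338129$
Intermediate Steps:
$d = 274875$
$\left(86021 + 286822\right) \left(d - 17672\right) = \left(86021 + 286822\right) \left(274875 - 17672\right) = 372843 \cdot 257203 = 95896338129$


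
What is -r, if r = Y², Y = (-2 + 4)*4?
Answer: -64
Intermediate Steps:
Y = 8 (Y = 2*4 = 8)
r = 64 (r = 8² = 64)
-r = -1*64 = -64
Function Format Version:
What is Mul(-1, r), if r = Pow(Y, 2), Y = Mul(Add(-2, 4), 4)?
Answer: -64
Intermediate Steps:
Y = 8 (Y = Mul(2, 4) = 8)
r = 64 (r = Pow(8, 2) = 64)
Mul(-1, r) = Mul(-1, 64) = -64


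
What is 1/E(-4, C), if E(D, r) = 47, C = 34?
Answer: 1/47 ≈ 0.021277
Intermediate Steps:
1/E(-4, C) = 1/47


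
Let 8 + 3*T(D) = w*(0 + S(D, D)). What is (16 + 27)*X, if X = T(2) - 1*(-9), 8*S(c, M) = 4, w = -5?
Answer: 473/2 ≈ 236.50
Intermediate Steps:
S(c, M) = ½ (S(c, M) = (⅛)*4 = ½)
T(D) = -7/2 (T(D) = -8/3 + (-5*(0 + ½))/3 = -8/3 + (-5*½)/3 = -8/3 + (⅓)*(-5/2) = -8/3 - ⅚ = -7/2)
X = 11/2 (X = -7/2 - 1*(-9) = -7/2 + 9 = 11/2 ≈ 5.5000)
(16 + 27)*X = (16 + 27)*(11/2) = 43*(11/2) = 473/2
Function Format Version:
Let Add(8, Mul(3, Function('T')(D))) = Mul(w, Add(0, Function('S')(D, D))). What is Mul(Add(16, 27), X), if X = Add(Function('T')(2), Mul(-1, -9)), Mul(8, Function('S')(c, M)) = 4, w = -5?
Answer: Rational(473, 2) ≈ 236.50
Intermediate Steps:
Function('S')(c, M) = Rational(1, 2) (Function('S')(c, M) = Mul(Rational(1, 8), 4) = Rational(1, 2))
Function('T')(D) = Rational(-7, 2) (Function('T')(D) = Add(Rational(-8, 3), Mul(Rational(1, 3), Mul(-5, Add(0, Rational(1, 2))))) = Add(Rational(-8, 3), Mul(Rational(1, 3), Mul(-5, Rational(1, 2)))) = Add(Rational(-8, 3), Mul(Rational(1, 3), Rational(-5, 2))) = Add(Rational(-8, 3), Rational(-5, 6)) = Rational(-7, 2))
X = Rational(11, 2) (X = Add(Rational(-7, 2), Mul(-1, -9)) = Add(Rational(-7, 2), 9) = Rational(11, 2) ≈ 5.5000)
Mul(Add(16, 27), X) = Mul(Add(16, 27), Rational(11, 2)) = Mul(43, Rational(11, 2)) = Rational(473, 2)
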